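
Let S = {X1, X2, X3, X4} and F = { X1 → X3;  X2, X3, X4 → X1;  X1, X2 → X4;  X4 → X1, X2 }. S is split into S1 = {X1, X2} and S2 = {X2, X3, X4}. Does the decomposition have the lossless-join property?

No

Common attributes: S1 ∩ S2 = {X2}.
No dependency enlarges {X2}, so (X2)⁺ = {X2}.
The closure contains neither all of S1 = {X1, X2} nor all of S2 = {X2, X3, X4}, so the common attributes are not a superkey of either fragment. The join is lossy.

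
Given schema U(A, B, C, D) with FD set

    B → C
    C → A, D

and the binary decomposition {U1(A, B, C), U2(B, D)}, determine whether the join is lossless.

Yes

Common attributes: U1 ∩ U2 = {B}.
Closure of {B}: B → C applies, adding C; C → A, D applies, adding A, D. So (B)⁺ = {A, B, C, D}.
This closure contains every attribute of U1, so U1 ∩ U2 → U1. The join is lossless.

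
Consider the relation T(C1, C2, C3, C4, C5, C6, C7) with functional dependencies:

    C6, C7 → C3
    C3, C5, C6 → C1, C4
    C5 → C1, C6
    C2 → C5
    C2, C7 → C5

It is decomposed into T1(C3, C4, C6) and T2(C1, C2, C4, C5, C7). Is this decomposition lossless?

Common attributes: T1 ∩ T2 = {C4}.
No dependency enlarges {C4}, so (C4)⁺ = {C4}.
The closure contains neither all of T1 = {C3, C4, C6} nor all of T2 = {C1, C2, C4, C5, C7}, so the common attributes are not a superkey of either fragment. The join is lossy.

No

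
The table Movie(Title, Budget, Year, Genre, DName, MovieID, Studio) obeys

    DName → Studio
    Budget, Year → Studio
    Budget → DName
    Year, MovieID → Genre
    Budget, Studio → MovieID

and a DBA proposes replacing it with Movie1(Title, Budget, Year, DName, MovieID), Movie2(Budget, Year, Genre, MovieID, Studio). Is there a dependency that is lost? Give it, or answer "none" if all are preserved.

Check DName → Studio: no single fragment contains all of {DName, Studio}, and the restricted closure of {DName} across the fragments never reaches {Studio}.
Budget, Year → Studio is preserved.
Budget → DName is preserved.
Year, MovieID → Genre is preserved.
Budget, Studio → MovieID is preserved.

DName → Studio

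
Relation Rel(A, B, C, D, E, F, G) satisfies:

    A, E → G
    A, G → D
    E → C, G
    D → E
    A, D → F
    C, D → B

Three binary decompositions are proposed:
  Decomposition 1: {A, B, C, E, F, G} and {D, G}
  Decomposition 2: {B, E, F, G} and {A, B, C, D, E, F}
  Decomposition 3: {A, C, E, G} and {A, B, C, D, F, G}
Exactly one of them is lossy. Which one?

Decomposition 1: common = {G}, closure = {G} → lossy.
Decomposition 2: common = {B, E, F}, closure = {B, C, E, F, G} → lossless.
Decomposition 3: common = {A, C, G}, closure = {A, B, C, D, E, F, G} → lossless.

Decomposition 1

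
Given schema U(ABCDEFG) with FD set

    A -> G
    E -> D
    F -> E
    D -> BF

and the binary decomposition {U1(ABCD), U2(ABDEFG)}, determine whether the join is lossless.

Common attributes: U1 ∩ U2 = {ABD}.
Closure of {ABD}: A → G applies, adding G; D → BF applies, adding F; F → E applies, adding E. So (ABD)⁺ = {ABDEFG}.
This closure contains every attribute of U2, so U1 ∩ U2 → U2. The join is lossless.

Yes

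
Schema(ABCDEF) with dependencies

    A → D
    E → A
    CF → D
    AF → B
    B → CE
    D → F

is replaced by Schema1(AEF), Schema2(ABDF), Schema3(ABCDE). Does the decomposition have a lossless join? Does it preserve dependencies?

lossless but not dependency-preserving

Lossless test (chase): Rows 1 and 2 agree on A; apply A→D and equate their D entries. Rows 1 and 2 agree on AF; apply AF→B and equate their B entries. Rows 1 and 2 agree on B; apply B→CE and equate their CE entries. Rows 1 and 3 agree on B; apply B→CE and equate their CE entries. Rows 1 and 3 agree on D; apply D→F and equate their F entries. Row 1 is now all distinguished symbols — the join is lossless.
Dependency preservation: the restricted closure of {CF} across the fragments never reaches {D}, so CF → D cannot be enforced without a join — not preserved.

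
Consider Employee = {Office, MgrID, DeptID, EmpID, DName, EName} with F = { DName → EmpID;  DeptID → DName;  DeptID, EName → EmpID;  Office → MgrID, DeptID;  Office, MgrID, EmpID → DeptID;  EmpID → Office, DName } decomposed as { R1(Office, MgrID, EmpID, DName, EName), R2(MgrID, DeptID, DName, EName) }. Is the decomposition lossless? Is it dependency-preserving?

lossless and dependency-preserving

Lossless test: (MgrID, DName, EName)⁺ = {Office, MgrID, DeptID, EmpID, DName, EName}, which contains all of one fragment — lossless.
Dependency preservation: DeptID, EName → EmpID; Office → MgrID, DeptID; Office, MgrID, EmpID → DeptID are not contained in any single fragment, but the restricted closure of each left-hand side across the fragments still reaches the right-hand side; the remaining FDs each lie inside some fragment. All dependencies are preserved.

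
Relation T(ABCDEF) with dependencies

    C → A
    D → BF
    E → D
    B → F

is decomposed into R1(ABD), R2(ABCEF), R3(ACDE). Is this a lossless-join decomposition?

Yes

Chase test. Columns are ABCDEF; row i has aⱼ where attribute j ∈ Ri, else bᵢⱼ.
Initial tableau (one row per fragment):
  row 1: a1 a2 b13 a4 b15 b16
  row 2: a1 a2 a3 b24 a5 a6
  row 3: a1 b32 a3 a4 a5 b36
Rows 1 and 3 agree on D; apply D→BF and equate their BF entries.
Rows 2 and 3 agree on E; apply E→D and equate their D entries.
Rows 1 and 2 agree on B; apply B→F and equate their F entries.
Row 2 is now all distinguished symbols — the join is lossless.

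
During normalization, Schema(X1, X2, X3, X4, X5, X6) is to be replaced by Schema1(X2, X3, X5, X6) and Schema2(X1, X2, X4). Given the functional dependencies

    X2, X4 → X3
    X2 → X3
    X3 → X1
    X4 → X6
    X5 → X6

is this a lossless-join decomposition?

No

Common attributes: Schema1 ∩ Schema2 = {X2}.
Closure of {X2}: X2 → X3 applies, adding X3; X3 → X1 applies, adding X1. So (X2)⁺ = {X1, X2, X3}.
The closure contains neither all of Schema1 = {X2, X3, X5, X6} nor all of Schema2 = {X1, X2, X4}, so the common attributes are not a superkey of either fragment. The join is lossy.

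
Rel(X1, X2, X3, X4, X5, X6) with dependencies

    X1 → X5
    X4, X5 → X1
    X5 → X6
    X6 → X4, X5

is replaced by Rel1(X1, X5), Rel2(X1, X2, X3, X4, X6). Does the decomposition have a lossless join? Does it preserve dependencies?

lossless and dependency-preserving

Lossless test: (X1)⁺ = {X1, X4, X5, X6}, which contains all of one fragment — lossless.
Dependency preservation: X4, X5 → X1; X5 → X6; X6 → X4, X5 are not contained in any single fragment, but the restricted closure of each left-hand side across the fragments still reaches the right-hand side; the remaining FDs each lie inside some fragment. All dependencies are preserved.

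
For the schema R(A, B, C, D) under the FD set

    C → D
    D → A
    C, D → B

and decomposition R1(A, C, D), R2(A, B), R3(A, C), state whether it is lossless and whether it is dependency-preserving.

lossy and not dependency-preserving

Lossless test (chase): Rows 1 and 3 agree on C; apply C→D and equate their D entries. Rows 1 and 3 agree on C, D; apply C, D→B and equate their B entries. No row becomes fully distinguished — the join is lossy.
Dependency preservation: the restricted closure of {C, D} across the fragments never reaches {B}, so C, D → B cannot be enforced without a join — not preserved.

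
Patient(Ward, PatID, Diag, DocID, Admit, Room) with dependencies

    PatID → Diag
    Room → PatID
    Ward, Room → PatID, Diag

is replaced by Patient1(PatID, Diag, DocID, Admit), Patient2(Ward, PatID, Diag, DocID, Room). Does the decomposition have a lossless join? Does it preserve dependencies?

Lossless test: (PatID, Diag, DocID)⁺ = {PatID, Diag, DocID}, which is a superkey of neither fragment — lossy.
Dependency preservation: every FD's attributes lie within a single fragment, so each can be enforced locally — preserved.

lossy but dependency-preserving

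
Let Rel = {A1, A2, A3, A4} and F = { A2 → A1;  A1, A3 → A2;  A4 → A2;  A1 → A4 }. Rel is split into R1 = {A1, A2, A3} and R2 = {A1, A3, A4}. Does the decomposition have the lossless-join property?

Yes

Common attributes: R1 ∩ R2 = {A1, A3}.
Closure of {A1, A3}: A1, A3 → A2 applies, adding A2; A1 → A4 applies, adding A4. So (A1, A3)⁺ = {A1, A2, A3, A4}.
This closure contains every attribute of R1, so R1 ∩ R2 → R1. The join is lossless.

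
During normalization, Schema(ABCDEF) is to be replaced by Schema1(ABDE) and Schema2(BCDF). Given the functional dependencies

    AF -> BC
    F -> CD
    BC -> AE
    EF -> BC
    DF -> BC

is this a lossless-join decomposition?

Common attributes: Schema1 ∩ Schema2 = {BD}.
No dependency enlarges {BD}, so (BD)⁺ = {BD}.
The closure contains neither all of Schema1 = {ABDE} nor all of Schema2 = {BCDF}, so the common attributes are not a superkey of either fragment. The join is lossy.

No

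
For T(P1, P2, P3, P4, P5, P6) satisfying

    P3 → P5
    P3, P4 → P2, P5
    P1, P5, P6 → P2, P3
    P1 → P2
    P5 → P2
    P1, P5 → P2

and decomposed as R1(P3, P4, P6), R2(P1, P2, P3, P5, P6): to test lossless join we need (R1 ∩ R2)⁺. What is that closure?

P2, P3, P5, P6

R1 ∩ R2 = {P3, P6}.
P3 → P5 applies, adding P5
P5 → P2 applies, adding P2
Closure: {P2, P3, P5, P6}.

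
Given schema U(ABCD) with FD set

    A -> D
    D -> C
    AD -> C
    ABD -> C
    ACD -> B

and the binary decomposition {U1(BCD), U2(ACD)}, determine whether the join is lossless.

Common attributes: U1 ∩ U2 = {CD}.
No dependency enlarges {CD}, so (CD)⁺ = {CD}.
The closure contains neither all of U1 = {BCD} nor all of U2 = {ACD}, so the common attributes are not a superkey of either fragment. The join is lossy.

No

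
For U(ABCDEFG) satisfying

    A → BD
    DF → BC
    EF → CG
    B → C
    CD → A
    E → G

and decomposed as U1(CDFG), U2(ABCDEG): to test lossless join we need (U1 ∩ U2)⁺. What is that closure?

U1 ∩ U2 = {CDG}.
CD → A applies, adding A
A → BD applies, adding B
Closure: {ABCDG}.

ABCDG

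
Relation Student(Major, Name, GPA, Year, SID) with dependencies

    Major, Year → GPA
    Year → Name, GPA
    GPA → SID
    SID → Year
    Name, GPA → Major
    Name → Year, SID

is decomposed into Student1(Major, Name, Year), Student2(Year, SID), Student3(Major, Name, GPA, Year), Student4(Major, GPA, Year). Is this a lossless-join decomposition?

Chase test. Columns are Major, Name, GPA, Year, SID; row i has aⱼ where attribute j ∈ Studenti, else bᵢⱼ.
Initial tableau (one row per fragment):
  row 1: a1 a2 b13 a4 b15
  row 2: b21 b22 b23 a4 a5
  row 3: a1 a2 a3 a4 b35
  row 4: a1 b42 a3 a4 b45
Rows 1 and 3 agree on Major, Year; apply Major, Year→GPA and equate their GPA entries.
Rows 1 and 2 agree on Year; apply Year→Name, GPA and equate their Name, GPA entries.
Rows 1 and 4 agree on Year; apply Year→Name, GPA and equate their Name, GPA entries.
Rows 1 and 2 agree on GPA; apply GPA→SID and equate their SID entries.
Rows 1 and 3 agree on GPA; apply GPA→SID and equate their SID entries.
Rows 1 and 4 agree on GPA; apply GPA→SID and equate their SID entries.
Rows 1 and 2 agree on Name, GPA; apply Name, GPA→Major and equate their Major entries.
Row 1 is now all distinguished symbols — the join is lossless.

Yes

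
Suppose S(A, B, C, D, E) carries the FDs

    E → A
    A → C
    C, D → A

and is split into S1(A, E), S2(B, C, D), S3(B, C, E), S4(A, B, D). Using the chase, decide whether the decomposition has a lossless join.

No

Chase test. Columns are A, B, C, D, E; row i has aⱼ where attribute j ∈ Si, else bᵢⱼ.
Initial tableau (one row per fragment):
  row 1: a1 b12 b13 b14 a5
  row 2: b21 a2 a3 a4 b25
  row 3: b31 a2 a3 b34 a5
  row 4: a1 a2 b43 a4 b45
Rows 1 and 3 agree on E; apply E→A and equate their A entries.
Rows 1 and 3 agree on A; apply A→C and equate their C entries.
Rows 1 and 4 agree on A; apply A→C and equate their C entries.
Rows 2 and 4 agree on C, D; apply C, D→A and equate their A entries.
No row becomes fully distinguished — the join is lossy.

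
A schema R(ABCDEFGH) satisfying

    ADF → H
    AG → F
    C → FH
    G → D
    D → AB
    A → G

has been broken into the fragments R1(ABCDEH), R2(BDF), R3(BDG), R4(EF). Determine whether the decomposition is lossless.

Yes

Chase test. Columns are ABCDEFGH; row i has aⱼ where attribute j ∈ Ri, else bᵢⱼ.
Initial tableau (one row per fragment):
  row 1: a1 a2 a3 a4 a5 b16 b17 a8
  row 2: b21 a2 b23 a4 b25 a6 b27 b28
  row 3: b31 a2 b33 a4 b35 b36 a7 b38
  row 4: b41 b42 b43 b44 a5 a6 b47 b48
Rows 1 and 2 agree on D; apply D→AB and equate their AB entries.
Rows 1 and 3 agree on D; apply D→AB and equate their AB entries.
Rows 1 and 2 agree on A; apply A→G and equate their G entries.
Rows 1 and 3 agree on A; apply A→G and equate their G entries.
Rows 1 and 2 agree on AG; apply AG→F and equate their F entries.
Rows 1 and 3 agree on AG; apply AG→F and equate their F entries.
Rows 1 and 2 agree on ADF; apply ADF→H and equate their H entries.
Rows 1 and 3 agree on ADF; apply ADF→H and equate their H entries.
Row 1 is now all distinguished symbols — the join is lossless.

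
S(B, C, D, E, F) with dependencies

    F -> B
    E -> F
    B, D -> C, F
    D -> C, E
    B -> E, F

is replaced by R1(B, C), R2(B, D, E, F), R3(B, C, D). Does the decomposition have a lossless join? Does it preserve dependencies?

Lossless test (chase): Rows 2 and 3 agree on B, D; apply B, D→C, F and equate their C, F entries. Rows 2 and 3 agree on D; apply D→C, E and equate their C, E entries. Rows 1 and 2 agree on B; apply B→E, F and equate their E, F entries. Row 2 is now all distinguished symbols — the join is lossless.
Dependency preservation: B, D → C, F; D → C, E are not contained in any single fragment, but the restricted closure of each left-hand side across the fragments still reaches the right-hand side; the remaining FDs each lie inside some fragment. All dependencies are preserved.

lossless and dependency-preserving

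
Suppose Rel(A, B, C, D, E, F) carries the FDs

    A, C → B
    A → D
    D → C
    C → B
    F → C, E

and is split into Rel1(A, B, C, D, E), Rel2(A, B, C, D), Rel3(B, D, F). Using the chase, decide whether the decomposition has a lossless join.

No

Chase test. Columns are A, B, C, D, E, F; row i has aⱼ where attribute j ∈ Reli, else bᵢⱼ.
Initial tableau (one row per fragment):
  row 1: a1 a2 a3 a4 a5 b16
  row 2: a1 a2 a3 a4 b25 b26
  row 3: b31 a2 b33 a4 b35 a6
Rows 1 and 3 agree on D; apply D→C and equate their C entries.
No row becomes fully distinguished — the join is lossy.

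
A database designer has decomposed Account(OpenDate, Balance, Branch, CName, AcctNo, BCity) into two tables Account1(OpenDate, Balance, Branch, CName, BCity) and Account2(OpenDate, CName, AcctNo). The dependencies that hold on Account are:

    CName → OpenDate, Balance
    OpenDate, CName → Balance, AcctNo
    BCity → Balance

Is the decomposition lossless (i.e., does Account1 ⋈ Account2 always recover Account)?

Yes

Common attributes: Account1 ∩ Account2 = {OpenDate, CName}.
Closure of {OpenDate, CName}: CName → OpenDate, Balance applies, adding Balance; OpenDate, CName → Balance, AcctNo applies, adding AcctNo. So (OpenDate, CName)⁺ = {OpenDate, Balance, CName, AcctNo}.
This closure contains every attribute of Account2, so Account1 ∩ Account2 → Account2. The join is lossless.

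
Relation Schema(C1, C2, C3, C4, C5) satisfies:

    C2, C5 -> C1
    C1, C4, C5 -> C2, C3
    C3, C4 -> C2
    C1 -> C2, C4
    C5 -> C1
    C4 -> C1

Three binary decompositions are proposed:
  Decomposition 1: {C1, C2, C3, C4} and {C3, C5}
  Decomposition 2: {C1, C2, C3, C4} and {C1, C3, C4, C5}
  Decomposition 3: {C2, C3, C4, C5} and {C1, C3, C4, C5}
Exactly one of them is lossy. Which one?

Decomposition 1: common = {C3}, closure = {C3} → lossy.
Decomposition 2: common = {C1, C3, C4}, closure = {C1, C2, C3, C4} → lossless.
Decomposition 3: common = {C3, C4, C5}, closure = {C1, C2, C3, C4, C5} → lossless.

Decomposition 1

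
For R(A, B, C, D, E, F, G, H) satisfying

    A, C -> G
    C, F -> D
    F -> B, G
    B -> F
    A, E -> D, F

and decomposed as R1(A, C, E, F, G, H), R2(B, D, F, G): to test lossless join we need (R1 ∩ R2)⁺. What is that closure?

B, F, G

R1 ∩ R2 = {F, G}.
F → B, G applies, adding B
Closure: {B, F, G}.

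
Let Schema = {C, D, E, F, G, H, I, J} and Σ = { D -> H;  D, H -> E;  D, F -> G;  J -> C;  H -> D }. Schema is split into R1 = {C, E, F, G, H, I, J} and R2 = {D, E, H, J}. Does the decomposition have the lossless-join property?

Yes

Common attributes: R1 ∩ R2 = {E, H, J}.
Closure of {E, H, J}: J → C applies, adding C; H → D applies, adding D. So (E, H, J)⁺ = {C, D, E, H, J}.
This closure contains every attribute of R2, so R1 ∩ R2 → R2. The join is lossless.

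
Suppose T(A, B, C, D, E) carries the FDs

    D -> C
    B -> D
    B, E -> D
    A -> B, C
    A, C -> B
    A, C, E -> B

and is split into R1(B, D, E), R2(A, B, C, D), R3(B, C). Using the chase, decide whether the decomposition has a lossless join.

No

Chase test. Columns are A, B, C, D, E; row i has aⱼ where attribute j ∈ Ri, else bᵢⱼ.
Initial tableau (one row per fragment):
  row 1: b11 a2 b13 a4 a5
  row 2: a1 a2 a3 a4 b25
  row 3: b31 a2 a3 b34 b35
Rows 1 and 2 agree on D; apply D→C and equate their C entries.
Rows 1 and 3 agree on B; apply B→D and equate their D entries.
No row becomes fully distinguished — the join is lossy.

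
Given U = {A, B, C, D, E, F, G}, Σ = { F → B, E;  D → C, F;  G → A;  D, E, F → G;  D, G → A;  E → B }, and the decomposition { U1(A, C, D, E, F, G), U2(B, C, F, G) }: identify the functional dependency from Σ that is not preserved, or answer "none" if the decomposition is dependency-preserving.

Check E → B: no single fragment contains all of {B, E}, and the restricted closure of {E} across the fragments never reaches {B}.
F → B, E is preserved.
D → C, F is preserved.
G → A is preserved.
D, E, F → G is preserved.
D, G → A is preserved.

E → B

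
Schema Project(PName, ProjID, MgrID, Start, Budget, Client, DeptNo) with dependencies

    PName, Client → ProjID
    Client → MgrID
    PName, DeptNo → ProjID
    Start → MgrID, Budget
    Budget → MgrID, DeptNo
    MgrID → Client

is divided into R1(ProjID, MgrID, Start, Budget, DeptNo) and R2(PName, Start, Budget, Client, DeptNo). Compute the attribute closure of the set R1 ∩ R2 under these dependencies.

R1 ∩ R2 = {Start, Budget, DeptNo}.
Start → MgrID, Budget applies, adding MgrID
MgrID → Client applies, adding Client
Closure: {MgrID, Start, Budget, Client, DeptNo}.

MgrID, Start, Budget, Client, DeptNo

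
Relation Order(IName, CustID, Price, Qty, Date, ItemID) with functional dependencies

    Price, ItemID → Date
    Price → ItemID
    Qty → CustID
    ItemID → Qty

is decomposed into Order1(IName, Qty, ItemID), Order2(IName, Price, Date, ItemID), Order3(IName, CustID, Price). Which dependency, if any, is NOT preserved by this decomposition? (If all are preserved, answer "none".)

Check Qty → CustID: no single fragment contains all of {CustID, Qty}, and the restricted closure of {Qty} across the fragments never reaches {CustID}.
Price, ItemID → Date is preserved.
Price → ItemID is preserved.
ItemID → Qty is preserved.

Qty → CustID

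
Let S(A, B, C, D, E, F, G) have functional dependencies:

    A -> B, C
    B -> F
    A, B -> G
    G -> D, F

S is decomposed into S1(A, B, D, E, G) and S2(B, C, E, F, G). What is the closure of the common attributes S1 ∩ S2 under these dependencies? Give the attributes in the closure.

S1 ∩ S2 = {B, E, G}.
B → F applies, adding F
G → D, F applies, adding D
Closure: {B, D, E, F, G}.

B, D, E, F, G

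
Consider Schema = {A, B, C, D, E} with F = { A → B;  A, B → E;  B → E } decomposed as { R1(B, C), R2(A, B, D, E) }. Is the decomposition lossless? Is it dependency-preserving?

lossy but dependency-preserving

Lossless test: (B)⁺ = {B, E}, which is a superkey of neither fragment — lossy.
Dependency preservation: every FD's attributes lie within a single fragment, so each can be enforced locally — preserved.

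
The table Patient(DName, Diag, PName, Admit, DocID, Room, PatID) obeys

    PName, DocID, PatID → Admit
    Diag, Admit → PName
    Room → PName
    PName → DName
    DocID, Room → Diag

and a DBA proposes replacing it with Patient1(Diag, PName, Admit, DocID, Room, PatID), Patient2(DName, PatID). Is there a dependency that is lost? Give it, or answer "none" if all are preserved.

PName → DName

Check PName → DName: no single fragment contains all of {DName, PName}, and the restricted closure of {PName} across the fragments never reaches {DName}.
PName, DocID, PatID → Admit is preserved.
Diag, Admit → PName is preserved.
Room → PName is preserved.
DocID, Room → Diag is preserved.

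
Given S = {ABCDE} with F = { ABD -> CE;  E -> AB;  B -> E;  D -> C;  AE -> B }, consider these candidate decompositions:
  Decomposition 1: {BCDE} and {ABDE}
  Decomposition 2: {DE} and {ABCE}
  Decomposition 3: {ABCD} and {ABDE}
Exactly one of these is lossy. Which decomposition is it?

Decomposition 2

Decomposition 1: common = {BDE}, closure = {ABCDE} → lossless.
Decomposition 2: common = {E}, closure = {ABE} → lossy.
Decomposition 3: common = {ABD}, closure = {ABCDE} → lossless.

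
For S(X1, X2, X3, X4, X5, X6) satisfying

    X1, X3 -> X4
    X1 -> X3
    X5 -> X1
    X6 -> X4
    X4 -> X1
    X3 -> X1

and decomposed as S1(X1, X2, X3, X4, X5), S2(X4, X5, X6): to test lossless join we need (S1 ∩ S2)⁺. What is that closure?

X1, X3, X4, X5

S1 ∩ S2 = {X4, X5}.
X5 → X1 applies, adding X1
X1 → X3 applies, adding X3
Closure: {X1, X3, X4, X5}.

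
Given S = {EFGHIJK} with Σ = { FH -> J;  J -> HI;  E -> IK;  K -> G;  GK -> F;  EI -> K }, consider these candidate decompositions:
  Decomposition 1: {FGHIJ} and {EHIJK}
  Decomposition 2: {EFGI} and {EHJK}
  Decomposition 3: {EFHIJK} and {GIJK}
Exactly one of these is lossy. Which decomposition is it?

Decomposition 1: common = {HIJ}, closure = {HIJ} → lossy.
Decomposition 2: common = {E}, closure = {EFGIK} → lossless.
Decomposition 3: common = {IJK}, closure = {FGHIJK} → lossless.

Decomposition 1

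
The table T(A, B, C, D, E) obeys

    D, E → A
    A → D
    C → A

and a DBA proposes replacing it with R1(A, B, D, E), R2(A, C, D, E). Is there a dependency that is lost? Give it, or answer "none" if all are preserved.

none

D, E → A lies within R1.
A → D lies within R1.
C → A lies within R2.
Every dependency is enforceable on the fragments, so the decomposition is dependency-preserving.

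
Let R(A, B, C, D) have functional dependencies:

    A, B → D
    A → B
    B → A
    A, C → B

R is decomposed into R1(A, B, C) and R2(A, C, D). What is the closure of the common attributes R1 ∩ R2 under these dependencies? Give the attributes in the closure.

A, B, C, D

R1 ∩ R2 = {A, C}.
A → B applies, adding B
A, B → D applies, adding D
Closure: {A, B, C, D}.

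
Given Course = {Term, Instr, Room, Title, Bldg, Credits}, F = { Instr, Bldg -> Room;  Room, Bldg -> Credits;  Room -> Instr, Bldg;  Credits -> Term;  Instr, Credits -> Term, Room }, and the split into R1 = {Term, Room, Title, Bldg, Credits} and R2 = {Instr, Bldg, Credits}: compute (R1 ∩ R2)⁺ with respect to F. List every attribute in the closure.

Term, Bldg, Credits

R1 ∩ R2 = {Bldg, Credits}.
Credits → Term applies, adding Term
Closure: {Term, Bldg, Credits}.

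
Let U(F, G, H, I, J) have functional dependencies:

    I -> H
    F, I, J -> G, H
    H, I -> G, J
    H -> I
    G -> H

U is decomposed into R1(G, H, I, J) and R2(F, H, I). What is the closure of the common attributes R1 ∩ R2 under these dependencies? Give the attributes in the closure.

R1 ∩ R2 = {H, I}.
H, I → G, J applies, adding G, J
Closure: {G, H, I, J}.

G, H, I, J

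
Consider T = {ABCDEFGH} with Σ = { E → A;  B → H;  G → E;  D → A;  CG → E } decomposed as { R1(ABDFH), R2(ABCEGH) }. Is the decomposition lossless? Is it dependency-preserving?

Lossless test: (ABH)⁺ = {ABH}, which is a superkey of neither fragment — lossy.
Dependency preservation: every FD's attributes lie within a single fragment, so each can be enforced locally — preserved.

lossy but dependency-preserving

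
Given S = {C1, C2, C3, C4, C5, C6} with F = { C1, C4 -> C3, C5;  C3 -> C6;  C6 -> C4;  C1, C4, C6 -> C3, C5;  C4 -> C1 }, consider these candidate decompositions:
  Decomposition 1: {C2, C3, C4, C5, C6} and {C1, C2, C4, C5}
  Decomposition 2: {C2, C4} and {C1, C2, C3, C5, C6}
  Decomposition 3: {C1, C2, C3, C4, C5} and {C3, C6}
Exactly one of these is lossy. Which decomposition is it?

Decomposition 1: common = {C2, C4, C5}, closure = {C1, C2, C3, C4, C5, C6} → lossless.
Decomposition 2: common = {C2}, closure = {C2} → lossy.
Decomposition 3: common = {C3}, closure = {C1, C3, C4, C5, C6} → lossless.

Decomposition 2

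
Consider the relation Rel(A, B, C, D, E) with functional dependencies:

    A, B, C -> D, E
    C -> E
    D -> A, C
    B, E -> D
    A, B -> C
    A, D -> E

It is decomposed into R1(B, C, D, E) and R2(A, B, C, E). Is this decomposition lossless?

Common attributes: R1 ∩ R2 = {B, C, E}.
Closure of {B, C, E}: B, E → D applies, adding D; D → A, C applies, adding A. So (B, C, E)⁺ = {A, B, C, D, E}.
This closure contains every attribute of R1, so R1 ∩ R2 → R1. The join is lossless.

Yes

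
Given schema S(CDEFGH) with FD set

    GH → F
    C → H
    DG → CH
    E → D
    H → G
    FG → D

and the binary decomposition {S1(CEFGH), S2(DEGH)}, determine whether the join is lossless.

Yes

Common attributes: S1 ∩ S2 = {EGH}.
Closure of {EGH}: GH → F applies, adding F; E → D applies, adding D; DG → CH applies, adding C. So (EGH)⁺ = {CDEFGH}.
This closure contains every attribute of S1, so S1 ∩ S2 → S1. The join is lossless.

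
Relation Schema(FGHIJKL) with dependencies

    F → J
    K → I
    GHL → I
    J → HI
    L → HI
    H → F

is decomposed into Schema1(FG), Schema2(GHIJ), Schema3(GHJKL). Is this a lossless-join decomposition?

No

Chase test. Columns are FGHIJKL; row i has aⱼ where attribute j ∈ Schemai, else bᵢⱼ.
Initial tableau (one row per fragment):
  row 1: a1 a2 b13 b14 b15 b16 b17
  row 2: b21 a2 a3 a4 a5 b26 b27
  row 3: b31 a2 a3 b34 a5 a6 a7
Rows 2 and 3 agree on J; apply J→HI and equate their HI entries.
Rows 2 and 3 agree on H; apply H→F and equate their F entries.
No row becomes fully distinguished — the join is lossy.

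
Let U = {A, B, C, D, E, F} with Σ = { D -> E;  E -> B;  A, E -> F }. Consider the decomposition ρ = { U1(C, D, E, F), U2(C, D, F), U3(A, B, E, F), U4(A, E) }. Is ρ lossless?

No

Chase test. Columns are A, B, C, D, E, F; row i has aⱼ where attribute j ∈ Ui, else bᵢⱼ.
Initial tableau (one row per fragment):
  row 1: b11 b12 a3 a4 a5 a6
  row 2: b21 b22 a3 a4 b25 a6
  row 3: a1 a2 b33 b34 a5 a6
  row 4: a1 b42 b43 b44 a5 b46
Rows 1 and 2 agree on D; apply D→E and equate their E entries.
Rows 1 and 2 agree on E; apply E→B and equate their B entries.
Rows 1 and 3 agree on E; apply E→B and equate their B entries.
Rows 1 and 4 agree on E; apply E→B and equate their B entries.
Rows 3 and 4 agree on A, E; apply A, E→F and equate their F entries.
No row becomes fully distinguished — the join is lossy.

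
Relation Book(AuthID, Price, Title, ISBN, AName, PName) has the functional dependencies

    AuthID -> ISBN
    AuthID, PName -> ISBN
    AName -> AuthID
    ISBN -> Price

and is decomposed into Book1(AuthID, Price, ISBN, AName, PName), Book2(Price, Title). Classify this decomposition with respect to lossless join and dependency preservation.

Lossless test: (Price)⁺ = {Price}, which is a superkey of neither fragment — lossy.
Dependency preservation: every FD's attributes lie within a single fragment, so each can be enforced locally — preserved.

lossy but dependency-preserving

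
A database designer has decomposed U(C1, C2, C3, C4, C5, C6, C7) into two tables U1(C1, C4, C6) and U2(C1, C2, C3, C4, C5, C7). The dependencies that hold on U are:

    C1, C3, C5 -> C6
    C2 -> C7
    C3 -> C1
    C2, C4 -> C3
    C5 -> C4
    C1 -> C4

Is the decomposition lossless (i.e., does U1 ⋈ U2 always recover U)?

Common attributes: U1 ∩ U2 = {C1, C4}.
No dependency enlarges {C1, C4}, so (C1, C4)⁺ = {C1, C4}.
The closure contains neither all of U1 = {C1, C4, C6} nor all of U2 = {C1, C2, C3, C4, C5, C7}, so the common attributes are not a superkey of either fragment. The join is lossy.

No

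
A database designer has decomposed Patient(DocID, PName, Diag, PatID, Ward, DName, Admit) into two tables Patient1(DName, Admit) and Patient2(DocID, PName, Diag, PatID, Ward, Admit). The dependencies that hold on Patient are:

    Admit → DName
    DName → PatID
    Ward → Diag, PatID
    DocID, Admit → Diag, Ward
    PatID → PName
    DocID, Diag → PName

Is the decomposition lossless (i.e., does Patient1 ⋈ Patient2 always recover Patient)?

Yes

Common attributes: Patient1 ∩ Patient2 = {Admit}.
Closure of {Admit}: Admit → DName applies, adding DName; DName → PatID applies, adding PatID; PatID → PName applies, adding PName. So (Admit)⁺ = {PName, PatID, DName, Admit}.
This closure contains every attribute of Patient1, so Patient1 ∩ Patient2 → Patient1. The join is lossless.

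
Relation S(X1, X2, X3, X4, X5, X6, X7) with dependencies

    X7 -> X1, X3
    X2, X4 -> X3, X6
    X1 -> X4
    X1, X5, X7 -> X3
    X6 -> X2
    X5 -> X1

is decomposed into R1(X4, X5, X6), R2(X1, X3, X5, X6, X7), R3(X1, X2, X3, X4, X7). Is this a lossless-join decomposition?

No

Chase test. Columns are X1, X2, X3, X4, X5, X6, X7; row i has aⱼ where attribute j ∈ Ri, else bᵢⱼ.
Initial tableau (one row per fragment):
  row 1: b11 b12 b13 a4 a5 a6 b17
  row 2: a1 b22 a3 b24 a5 a6 a7
  row 3: a1 a2 a3 a4 b35 b36 a7
Rows 2 and 3 agree on X1; apply X1→X4 and equate their X4 entries.
Rows 1 and 2 agree on X6; apply X6→X2 and equate their X2 entries.
Rows 1 and 2 agree on X5; apply X5→X1 and equate their X1 entries.
Rows 1 and 2 agree on X2, X4; apply X2, X4→X3, X6 and equate their X3, X6 entries.
No row becomes fully distinguished — the join is lossy.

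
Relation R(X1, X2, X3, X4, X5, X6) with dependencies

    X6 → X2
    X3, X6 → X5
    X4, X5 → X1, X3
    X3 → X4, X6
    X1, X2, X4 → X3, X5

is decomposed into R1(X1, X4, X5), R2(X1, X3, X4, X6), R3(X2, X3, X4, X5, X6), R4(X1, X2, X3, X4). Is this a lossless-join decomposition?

Yes

Chase test. Columns are X1, X2, X3, X4, X5, X6; row i has aⱼ where attribute j ∈ Ri, else bᵢⱼ.
Initial tableau (one row per fragment):
  row 1: a1 b12 b13 a4 a5 b16
  row 2: a1 b22 a3 a4 b25 a6
  row 3: b31 a2 a3 a4 a5 a6
  row 4: a1 a2 a3 a4 b45 b46
Rows 2 and 3 agree on X6; apply X6→X2 and equate their X2 entries.
Rows 2 and 3 agree on X3, X6; apply X3, X6→X5 and equate their X5 entries.
Rows 1 and 2 agree on X4, X5; apply X4, X5→X1, X3 and equate their X1, X3 entries.
Rows 1 and 3 agree on X4, X5; apply X4, X5→X1, X3 and equate their X1, X3 entries.
Rows 1 and 2 agree on X3; apply X3→X4, X6 and equate their X4, X6 entries.
Rows 1 and 4 agree on X3; apply X3→X4, X6 and equate their X4, X6 entries.
Rows 2 and 4 agree on X1, X2, X4; apply X1, X2, X4→X3, X5 and equate their X3, X5 entries.
Rows 1 and 2 agree on X6; apply X6→X2 and equate their X2 entries.
Row 1 is now all distinguished symbols — the join is lossless.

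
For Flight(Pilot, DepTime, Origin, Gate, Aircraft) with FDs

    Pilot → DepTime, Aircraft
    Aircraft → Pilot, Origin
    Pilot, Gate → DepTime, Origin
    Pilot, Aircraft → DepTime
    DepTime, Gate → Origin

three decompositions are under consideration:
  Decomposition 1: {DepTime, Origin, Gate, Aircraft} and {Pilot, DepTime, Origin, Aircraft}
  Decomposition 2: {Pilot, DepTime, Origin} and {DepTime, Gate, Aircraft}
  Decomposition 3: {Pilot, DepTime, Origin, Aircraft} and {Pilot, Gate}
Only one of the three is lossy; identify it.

Decomposition 1: common = {DepTime, Origin, Aircraft}, closure = {Pilot, DepTime, Origin, Aircraft} → lossless.
Decomposition 2: common = {DepTime}, closure = {DepTime} → lossy.
Decomposition 3: common = {Pilot}, closure = {Pilot, DepTime, Origin, Aircraft} → lossless.

Decomposition 2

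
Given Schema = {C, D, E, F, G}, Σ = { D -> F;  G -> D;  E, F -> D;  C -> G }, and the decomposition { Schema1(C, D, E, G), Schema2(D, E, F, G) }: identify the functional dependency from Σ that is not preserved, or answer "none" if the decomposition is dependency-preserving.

D → F lies within Schema2.
G → D lies within Schema1.
E, F → D lies within Schema2.
C → G lies within Schema1.
Every dependency is enforceable on the fragments, so the decomposition is dependency-preserving.

none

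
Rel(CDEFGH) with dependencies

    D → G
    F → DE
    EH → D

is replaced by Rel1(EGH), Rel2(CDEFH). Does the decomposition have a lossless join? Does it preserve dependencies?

Lossless test: (EH)⁺ = {DEGH}, which contains all of one fragment — lossless.
Dependency preservation: the restricted closure of {D} across the fragments never reaches {G}, so D → G cannot be enforced without a join — not preserved.

lossless but not dependency-preserving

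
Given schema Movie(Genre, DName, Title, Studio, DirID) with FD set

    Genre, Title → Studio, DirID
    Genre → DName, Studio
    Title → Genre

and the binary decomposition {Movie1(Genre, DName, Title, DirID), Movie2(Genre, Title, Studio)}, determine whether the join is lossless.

Yes

Common attributes: Movie1 ∩ Movie2 = {Genre, Title}.
Closure of {Genre, Title}: Genre, Title → Studio, DirID applies, adding Studio, DirID; Genre → DName, Studio applies, adding DName. So (Genre, Title)⁺ = {Genre, DName, Title, Studio, DirID}.
This closure contains every attribute of Movie1, so Movie1 ∩ Movie2 → Movie1. The join is lossless.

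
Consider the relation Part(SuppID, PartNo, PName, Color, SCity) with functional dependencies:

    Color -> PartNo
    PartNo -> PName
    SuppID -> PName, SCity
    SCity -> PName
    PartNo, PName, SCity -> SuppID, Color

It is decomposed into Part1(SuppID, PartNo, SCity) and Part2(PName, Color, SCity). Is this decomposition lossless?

No

Common attributes: Part1 ∩ Part2 = {SCity}.
Closure of {SCity}: SCity → PName applies, adding PName. So (SCity)⁺ = {PName, SCity}.
The closure contains neither all of Part1 = {SuppID, PartNo, SCity} nor all of Part2 = {PName, Color, SCity}, so the common attributes are not a superkey of either fragment. The join is lossy.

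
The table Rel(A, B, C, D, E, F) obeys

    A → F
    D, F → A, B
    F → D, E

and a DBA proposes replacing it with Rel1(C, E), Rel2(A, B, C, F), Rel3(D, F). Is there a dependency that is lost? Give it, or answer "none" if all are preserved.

Check F → D, E: no single fragment contains all of {D, E, F}, and the restricted closure of {F} across the fragments never reaches {D, E}.
A → F is preserved.
D, F → A, B is preserved.

F → D, E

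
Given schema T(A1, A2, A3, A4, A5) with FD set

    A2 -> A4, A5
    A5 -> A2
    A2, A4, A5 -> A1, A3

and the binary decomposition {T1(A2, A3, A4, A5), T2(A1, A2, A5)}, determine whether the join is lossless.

Yes

Common attributes: T1 ∩ T2 = {A2, A5}.
Closure of {A2, A5}: A2 → A4, A5 applies, adding A4; A2, A4, A5 → A1, A3 applies, adding A1, A3. So (A2, A5)⁺ = {A1, A2, A3, A4, A5}.
This closure contains every attribute of T1, so T1 ∩ T2 → T1. The join is lossless.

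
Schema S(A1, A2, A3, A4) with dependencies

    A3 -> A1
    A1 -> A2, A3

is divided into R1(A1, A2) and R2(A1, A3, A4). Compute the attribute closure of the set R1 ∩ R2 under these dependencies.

A1, A2, A3

R1 ∩ R2 = {A1}.
A1 → A2, A3 applies, adding A2, A3
Closure: {A1, A2, A3}.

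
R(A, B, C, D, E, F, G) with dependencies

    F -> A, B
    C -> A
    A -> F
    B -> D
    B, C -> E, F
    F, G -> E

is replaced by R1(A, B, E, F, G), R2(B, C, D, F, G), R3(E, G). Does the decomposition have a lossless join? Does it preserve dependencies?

Lossless test (chase): Rows 1 and 2 agree on F; apply F→A, B and equate their A, B entries. Rows 1 and 2 agree on B; apply B→D and equate their D entries. Rows 1 and 2 agree on F, G; apply F, G→E and equate their E entries. Row 2 is now all distinguished symbols — the join is lossless.
Dependency preservation: the restricted closure of {B, C} across the fragments never reaches {E, F}, so B, C → E, F cannot be enforced without a join — not preserved.

lossless but not dependency-preserving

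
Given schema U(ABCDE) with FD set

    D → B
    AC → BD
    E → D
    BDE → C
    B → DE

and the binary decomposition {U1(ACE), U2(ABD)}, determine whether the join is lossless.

Common attributes: U1 ∩ U2 = {A}.
No dependency enlarges {A}, so (A)⁺ = {A}.
The closure contains neither all of U1 = {ACE} nor all of U2 = {ABD}, so the common attributes are not a superkey of either fragment. The join is lossy.

No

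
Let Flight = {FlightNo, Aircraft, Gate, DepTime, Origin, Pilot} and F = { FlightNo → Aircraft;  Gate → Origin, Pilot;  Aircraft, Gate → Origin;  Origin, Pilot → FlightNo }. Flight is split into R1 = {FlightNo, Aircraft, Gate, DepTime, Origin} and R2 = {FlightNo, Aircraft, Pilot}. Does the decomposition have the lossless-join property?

Common attributes: R1 ∩ R2 = {FlightNo, Aircraft}.
No dependency enlarges {FlightNo, Aircraft}, so (FlightNo, Aircraft)⁺ = {FlightNo, Aircraft}.
The closure contains neither all of R1 = {FlightNo, Aircraft, Gate, DepTime, Origin} nor all of R2 = {FlightNo, Aircraft, Pilot}, so the common attributes are not a superkey of either fragment. The join is lossy.

No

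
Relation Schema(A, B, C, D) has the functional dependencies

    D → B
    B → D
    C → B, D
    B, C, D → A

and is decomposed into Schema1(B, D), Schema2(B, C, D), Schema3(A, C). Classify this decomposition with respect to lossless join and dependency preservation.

Lossless test (chase): Rows 2 and 3 agree on C; apply C→B, D and equate their B, D entries. Rows 2 and 3 agree on B, C, D; apply B, C, D→A and equate their A entries. Row 2 is now all distinguished symbols — the join is lossless.
Dependency preservation: B, C, D → A is not contained in any single fragment, but the restricted closure of its left-hand side across the fragments still reaches the right-hand side; the remaining FDs each lie inside some fragment. All dependencies are preserved.

lossless and dependency-preserving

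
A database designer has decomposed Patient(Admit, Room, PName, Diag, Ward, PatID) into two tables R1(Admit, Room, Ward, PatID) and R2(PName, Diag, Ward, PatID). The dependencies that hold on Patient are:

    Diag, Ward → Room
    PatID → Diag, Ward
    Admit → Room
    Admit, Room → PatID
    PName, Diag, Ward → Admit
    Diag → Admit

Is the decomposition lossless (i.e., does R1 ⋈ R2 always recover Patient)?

Yes

Common attributes: R1 ∩ R2 = {Ward, PatID}.
Closure of {Ward, PatID}: PatID → Diag, Ward applies, adding Diag; Diag → Admit applies, adding Admit; Diag, Ward → Room applies, adding Room. So (Ward, PatID)⁺ = {Admit, Room, Diag, Ward, PatID}.
This closure contains every attribute of R1, so R1 ∩ R2 → R1. The join is lossless.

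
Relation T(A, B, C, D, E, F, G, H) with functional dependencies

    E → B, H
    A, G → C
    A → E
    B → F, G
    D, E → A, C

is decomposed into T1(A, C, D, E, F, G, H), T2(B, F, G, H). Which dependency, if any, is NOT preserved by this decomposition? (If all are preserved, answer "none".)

E → B, H

Check E → B, H: no single fragment contains all of {B, E, H}, and the restricted closure of {E} across the fragments never reaches {B, H}.
A, G → C is preserved.
A → E is preserved.
B → F, G is preserved.
D, E → A, C is preserved.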